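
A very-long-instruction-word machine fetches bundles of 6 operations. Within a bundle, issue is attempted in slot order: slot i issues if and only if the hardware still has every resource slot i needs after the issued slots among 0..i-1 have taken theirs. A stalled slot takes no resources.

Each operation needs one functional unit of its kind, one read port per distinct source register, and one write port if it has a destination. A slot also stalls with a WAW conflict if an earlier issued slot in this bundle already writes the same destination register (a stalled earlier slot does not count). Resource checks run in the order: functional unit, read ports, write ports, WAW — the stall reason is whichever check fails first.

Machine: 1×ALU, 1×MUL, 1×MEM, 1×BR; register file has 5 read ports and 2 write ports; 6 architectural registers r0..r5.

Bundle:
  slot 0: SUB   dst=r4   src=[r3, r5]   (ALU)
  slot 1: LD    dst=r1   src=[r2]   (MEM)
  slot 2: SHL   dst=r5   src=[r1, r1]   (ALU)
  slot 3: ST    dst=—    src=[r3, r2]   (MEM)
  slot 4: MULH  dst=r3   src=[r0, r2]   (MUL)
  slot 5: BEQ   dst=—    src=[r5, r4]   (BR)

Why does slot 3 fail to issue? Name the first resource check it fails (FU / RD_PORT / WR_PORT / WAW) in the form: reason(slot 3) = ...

  0. ALU→r4 ⇒ go  {0A/1Mu/1Ld/1B | 3r 1w}
  1. MEM→r1 ⇒ go  {0A/1Mu/0Ld/1B | 2r 0w}
  2. ALU→r5 ⇒ no(FU)  {0A/1Mu/0Ld/1B | 2r 0w}
  3. MEM ⇒ no(FU)  {0A/1Mu/0Ld/1B | 2r 0w}
  4. MUL→r3 ⇒ no(WR_PORT)  {0A/1Mu/0Ld/1B | 2r 0w}
  5. BR ⇒ go  {0A/1Mu/0Ld/0B | 0r 0w}

reason(slot 3) = FU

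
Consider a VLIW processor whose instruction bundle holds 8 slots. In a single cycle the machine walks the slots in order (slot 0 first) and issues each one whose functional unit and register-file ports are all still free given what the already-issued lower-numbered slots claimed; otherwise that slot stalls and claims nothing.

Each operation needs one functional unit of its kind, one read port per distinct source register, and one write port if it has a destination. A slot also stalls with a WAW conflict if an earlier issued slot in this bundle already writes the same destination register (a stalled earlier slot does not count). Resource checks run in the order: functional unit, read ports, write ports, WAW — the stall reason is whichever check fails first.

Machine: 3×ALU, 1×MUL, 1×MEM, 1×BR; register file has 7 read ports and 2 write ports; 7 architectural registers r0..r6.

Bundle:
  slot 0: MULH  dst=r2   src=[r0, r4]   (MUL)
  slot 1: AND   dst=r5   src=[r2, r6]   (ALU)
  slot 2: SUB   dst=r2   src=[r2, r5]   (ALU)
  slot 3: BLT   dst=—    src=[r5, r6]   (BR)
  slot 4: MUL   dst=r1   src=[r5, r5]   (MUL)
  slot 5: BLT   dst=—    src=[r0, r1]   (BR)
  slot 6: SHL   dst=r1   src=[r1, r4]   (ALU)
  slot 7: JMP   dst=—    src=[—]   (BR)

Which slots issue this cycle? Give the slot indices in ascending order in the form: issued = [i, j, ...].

[0] MUL needs rd=2 wr=1: ok; after: ALU=3 MUL=0 MEM=1 BR=1, R=5, W=1
[1] ALU needs rd=2 wr=1: ok; after: ALU=2 MUL=0 MEM=1 BR=1, R=3, W=0
[2] ALU needs rd=2 wr=1: WR_PORT; after: ALU=2 MUL=0 MEM=1 BR=1, R=3, W=0
[3] BR needs rd=2 wr=0: ok; after: ALU=2 MUL=0 MEM=1 BR=0, R=1, W=0
[4] MUL needs rd=1 wr=1: FU; after: ALU=2 MUL=0 MEM=1 BR=0, R=1, W=0
[5] BR needs rd=2 wr=0: FU; after: ALU=2 MUL=0 MEM=1 BR=0, R=1, W=0
[6] ALU needs rd=2 wr=1: RD_PORT; after: ALU=2 MUL=0 MEM=1 BR=0, R=1, W=0
[7] BR needs rd=0 wr=0: FU; after: ALU=2 MUL=0 MEM=1 BR=0, R=1, W=0

issued = [0, 1, 3]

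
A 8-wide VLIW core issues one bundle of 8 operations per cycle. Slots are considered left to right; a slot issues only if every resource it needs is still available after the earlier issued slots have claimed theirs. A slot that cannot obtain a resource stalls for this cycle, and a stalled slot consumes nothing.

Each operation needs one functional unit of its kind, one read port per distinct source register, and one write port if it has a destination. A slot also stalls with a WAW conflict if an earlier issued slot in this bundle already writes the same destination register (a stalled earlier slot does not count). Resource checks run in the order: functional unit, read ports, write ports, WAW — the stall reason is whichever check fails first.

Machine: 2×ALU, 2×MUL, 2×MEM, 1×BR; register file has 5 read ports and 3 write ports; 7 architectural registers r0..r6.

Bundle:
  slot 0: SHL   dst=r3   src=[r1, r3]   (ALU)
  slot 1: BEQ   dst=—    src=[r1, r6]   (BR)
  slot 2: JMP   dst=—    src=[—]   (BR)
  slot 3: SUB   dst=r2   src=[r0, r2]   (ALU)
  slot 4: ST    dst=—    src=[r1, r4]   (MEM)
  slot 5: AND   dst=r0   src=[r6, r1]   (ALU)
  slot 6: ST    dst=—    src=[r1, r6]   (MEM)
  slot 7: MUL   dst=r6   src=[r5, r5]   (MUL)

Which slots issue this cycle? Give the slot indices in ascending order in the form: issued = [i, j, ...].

[0] ALU needs rd=2 wr=1: ok; after: ALU=1 MUL=2 MEM=2 BR=1, R=3, W=2
[1] BR needs rd=2 wr=0: ok; after: ALU=1 MUL=2 MEM=2 BR=0, R=1, W=2
[2] BR needs rd=0 wr=0: FU; after: ALU=1 MUL=2 MEM=2 BR=0, R=1, W=2
[3] ALU needs rd=2 wr=1: RD_PORT; after: ALU=1 MUL=2 MEM=2 BR=0, R=1, W=2
[4] MEM needs rd=2 wr=0: RD_PORT; after: ALU=1 MUL=2 MEM=2 BR=0, R=1, W=2
[5] ALU needs rd=2 wr=1: RD_PORT; after: ALU=1 MUL=2 MEM=2 BR=0, R=1, W=2
[6] MEM needs rd=2 wr=0: RD_PORT; after: ALU=1 MUL=2 MEM=2 BR=0, R=1, W=2
[7] MUL needs rd=1 wr=1: ok; after: ALU=1 MUL=1 MEM=2 BR=0, R=0, W=1

issued = [0, 1, 7]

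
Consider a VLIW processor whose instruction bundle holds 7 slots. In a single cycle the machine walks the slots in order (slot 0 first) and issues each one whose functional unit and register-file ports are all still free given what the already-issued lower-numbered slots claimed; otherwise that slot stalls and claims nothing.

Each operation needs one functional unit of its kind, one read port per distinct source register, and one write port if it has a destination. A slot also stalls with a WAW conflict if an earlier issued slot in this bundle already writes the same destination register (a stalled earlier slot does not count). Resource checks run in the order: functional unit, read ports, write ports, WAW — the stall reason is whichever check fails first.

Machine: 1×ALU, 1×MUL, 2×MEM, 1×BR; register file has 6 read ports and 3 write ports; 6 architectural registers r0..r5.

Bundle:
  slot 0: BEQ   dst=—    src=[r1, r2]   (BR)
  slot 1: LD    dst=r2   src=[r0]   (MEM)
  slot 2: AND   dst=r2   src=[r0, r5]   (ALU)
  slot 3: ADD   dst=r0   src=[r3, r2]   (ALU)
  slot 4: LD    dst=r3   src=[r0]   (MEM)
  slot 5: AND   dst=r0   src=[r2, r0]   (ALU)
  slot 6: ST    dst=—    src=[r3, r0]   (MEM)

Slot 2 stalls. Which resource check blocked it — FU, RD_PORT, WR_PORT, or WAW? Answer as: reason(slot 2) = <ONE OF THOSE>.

reason(slot 2) = WAW

slot 0 (BR): ISSUE — free A1,Mu1,Ld2,B0 rp4 wp3
slot 1 (MEM): ISSUE — free A1,Mu1,Ld1,B0 rp3 wp2
slot 2 (ALU): stall WAW — free A1,Mu1,Ld1,B0 rp3 wp2
slot 3 (ALU): ISSUE — free A0,Mu1,Ld1,B0 rp1 wp1
slot 4 (MEM): ISSUE — free A0,Mu1,Ld0,B0 rp0 wp0
slot 5 (ALU): stall FU — free A0,Mu1,Ld0,B0 rp0 wp0
slot 6 (MEM): stall FU — free A0,Mu1,Ld0,B0 rp0 wp0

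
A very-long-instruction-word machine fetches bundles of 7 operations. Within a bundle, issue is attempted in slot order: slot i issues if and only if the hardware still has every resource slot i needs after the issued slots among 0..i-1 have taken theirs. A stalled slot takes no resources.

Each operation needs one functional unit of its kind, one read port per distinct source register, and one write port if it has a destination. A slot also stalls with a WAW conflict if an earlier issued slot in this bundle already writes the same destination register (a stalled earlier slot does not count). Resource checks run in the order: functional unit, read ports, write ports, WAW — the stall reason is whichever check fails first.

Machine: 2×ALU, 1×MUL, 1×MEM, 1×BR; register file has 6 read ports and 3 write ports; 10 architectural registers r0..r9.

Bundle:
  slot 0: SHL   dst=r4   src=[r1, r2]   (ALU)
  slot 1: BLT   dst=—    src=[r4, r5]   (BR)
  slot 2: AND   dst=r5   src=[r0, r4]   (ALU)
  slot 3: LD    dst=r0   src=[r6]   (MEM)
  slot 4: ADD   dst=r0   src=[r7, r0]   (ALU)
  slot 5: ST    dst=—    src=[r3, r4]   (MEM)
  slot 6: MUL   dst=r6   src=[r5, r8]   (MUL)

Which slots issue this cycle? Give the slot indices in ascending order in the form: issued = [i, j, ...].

issued = [0, 1, 2]

  0. ALU→r4 ⇒ go  {1A/1Mu/1Ld/1B | 4r 2w}
  1. BR ⇒ go  {1A/1Mu/1Ld/0B | 2r 2w}
  2. ALU→r5 ⇒ go  {0A/1Mu/1Ld/0B | 0r 1w}
  3. MEM→r0 ⇒ no(RD_PORT)  {0A/1Mu/1Ld/0B | 0r 1w}
  4. ALU→r0 ⇒ no(FU)  {0A/1Mu/1Ld/0B | 0r 1w}
  5. MEM ⇒ no(RD_PORT)  {0A/1Mu/1Ld/0B | 0r 1w}
  6. MUL→r6 ⇒ no(RD_PORT)  {0A/1Mu/1Ld/0B | 0r 1w}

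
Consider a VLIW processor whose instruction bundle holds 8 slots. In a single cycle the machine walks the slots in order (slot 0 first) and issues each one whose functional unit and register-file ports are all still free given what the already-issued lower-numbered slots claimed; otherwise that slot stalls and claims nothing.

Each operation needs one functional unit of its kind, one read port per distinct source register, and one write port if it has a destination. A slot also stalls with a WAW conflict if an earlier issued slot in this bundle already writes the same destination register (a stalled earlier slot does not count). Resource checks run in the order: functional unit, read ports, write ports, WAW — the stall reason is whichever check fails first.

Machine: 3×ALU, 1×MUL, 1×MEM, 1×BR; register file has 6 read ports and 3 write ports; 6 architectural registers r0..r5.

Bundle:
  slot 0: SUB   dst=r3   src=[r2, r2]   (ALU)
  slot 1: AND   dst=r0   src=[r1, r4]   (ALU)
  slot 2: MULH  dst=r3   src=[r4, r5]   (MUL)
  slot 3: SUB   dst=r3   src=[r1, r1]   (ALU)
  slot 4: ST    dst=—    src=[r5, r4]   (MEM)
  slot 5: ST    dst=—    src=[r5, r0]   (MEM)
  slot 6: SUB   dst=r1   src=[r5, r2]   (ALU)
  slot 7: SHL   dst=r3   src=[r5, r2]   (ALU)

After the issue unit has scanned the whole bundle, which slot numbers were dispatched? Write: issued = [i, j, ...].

issued = [0, 1, 4]

(0) want 1×ALU +1rd +1wr — yes → AL2|MU1|ME1|BR1|rd5|wr2
(1) want 1×ALU +2rd +1wr — yes → AL1|MU1|ME1|BR1|rd3|wr1
(2) want 1×MUL +2rd +1wr — WAW → AL1|MU1|ME1|BR1|rd3|wr1
(3) want 1×ALU +1rd +1wr — WAW → AL1|MU1|ME1|BR1|rd3|wr1
(4) want 1×MEM +2rd +0wr — yes → AL1|MU1|ME0|BR1|rd1|wr1
(5) want 1×MEM +2rd +0wr — FU → AL1|MU1|ME0|BR1|rd1|wr1
(6) want 1×ALU +2rd +1wr — RD_PORT → AL1|MU1|ME0|BR1|rd1|wr1
(7) want 1×ALU +2rd +1wr — RD_PORT → AL1|MU1|ME0|BR1|rd1|wr1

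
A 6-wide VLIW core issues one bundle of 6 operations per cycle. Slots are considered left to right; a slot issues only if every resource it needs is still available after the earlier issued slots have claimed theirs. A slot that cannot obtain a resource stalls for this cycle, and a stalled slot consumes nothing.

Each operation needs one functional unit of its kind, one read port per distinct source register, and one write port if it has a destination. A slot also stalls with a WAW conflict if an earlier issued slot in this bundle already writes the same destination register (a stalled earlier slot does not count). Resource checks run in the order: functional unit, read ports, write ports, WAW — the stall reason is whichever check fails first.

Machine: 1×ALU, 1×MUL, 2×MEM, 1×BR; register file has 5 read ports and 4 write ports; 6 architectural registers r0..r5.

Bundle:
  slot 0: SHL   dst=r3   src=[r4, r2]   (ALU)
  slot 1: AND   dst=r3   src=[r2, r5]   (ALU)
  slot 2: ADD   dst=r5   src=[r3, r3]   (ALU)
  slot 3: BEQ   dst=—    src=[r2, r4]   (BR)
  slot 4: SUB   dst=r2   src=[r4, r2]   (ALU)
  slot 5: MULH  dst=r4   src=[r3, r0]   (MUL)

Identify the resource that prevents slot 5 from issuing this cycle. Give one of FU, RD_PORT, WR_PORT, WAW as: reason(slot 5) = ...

#0 ALU src=r4,r2 dispatched  <A:0 Mu:1 Ld:2 B:1 rd:3 wr:3>
#1 ALU src=r2,r5 held:FU  <A:0 Mu:1 Ld:2 B:1 rd:3 wr:3>
#2 ALU src=r3,r3 held:FU  <A:0 Mu:1 Ld:2 B:1 rd:3 wr:3>
#3 BR src=r2,r4 dispatched  <A:0 Mu:1 Ld:2 B:0 rd:1 wr:3>
#4 ALU src=r4,r2 held:FU  <A:0 Mu:1 Ld:2 B:0 rd:1 wr:3>
#5 MUL src=r3,r0 held:RD_PORT  <A:0 Mu:1 Ld:2 B:0 rd:1 wr:3>

reason(slot 5) = RD_PORT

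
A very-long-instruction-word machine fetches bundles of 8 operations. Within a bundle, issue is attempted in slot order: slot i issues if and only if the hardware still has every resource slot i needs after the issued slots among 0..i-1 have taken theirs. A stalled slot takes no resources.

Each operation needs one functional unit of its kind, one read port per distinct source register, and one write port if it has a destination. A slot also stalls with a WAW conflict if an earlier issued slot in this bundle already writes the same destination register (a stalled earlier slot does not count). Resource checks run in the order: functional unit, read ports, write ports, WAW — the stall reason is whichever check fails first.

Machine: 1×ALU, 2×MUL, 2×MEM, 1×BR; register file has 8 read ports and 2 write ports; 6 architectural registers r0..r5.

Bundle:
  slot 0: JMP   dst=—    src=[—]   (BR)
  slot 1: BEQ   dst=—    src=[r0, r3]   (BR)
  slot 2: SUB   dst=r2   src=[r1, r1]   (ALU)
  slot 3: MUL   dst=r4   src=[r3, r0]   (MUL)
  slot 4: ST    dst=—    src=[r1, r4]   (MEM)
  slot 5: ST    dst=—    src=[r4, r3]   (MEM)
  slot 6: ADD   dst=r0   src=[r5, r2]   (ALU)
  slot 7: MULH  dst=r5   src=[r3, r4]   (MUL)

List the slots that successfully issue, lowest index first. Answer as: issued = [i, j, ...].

issued = [0, 2, 3, 4, 5]

  0. BR ⇒ go  {1A/2Mu/2Ld/0B | 8r 2w}
  1. BR ⇒ no(FU)  {1A/2Mu/2Ld/0B | 8r 2w}
  2. ALU→r2 ⇒ go  {0A/2Mu/2Ld/0B | 7r 1w}
  3. MUL→r4 ⇒ go  {0A/1Mu/2Ld/0B | 5r 0w}
  4. MEM ⇒ go  {0A/1Mu/1Ld/0B | 3r 0w}
  5. MEM ⇒ go  {0A/1Mu/0Ld/0B | 1r 0w}
  6. ALU→r0 ⇒ no(FU)  {0A/1Mu/0Ld/0B | 1r 0w}
  7. MUL→r5 ⇒ no(RD_PORT)  {0A/1Mu/0Ld/0B | 1r 0w}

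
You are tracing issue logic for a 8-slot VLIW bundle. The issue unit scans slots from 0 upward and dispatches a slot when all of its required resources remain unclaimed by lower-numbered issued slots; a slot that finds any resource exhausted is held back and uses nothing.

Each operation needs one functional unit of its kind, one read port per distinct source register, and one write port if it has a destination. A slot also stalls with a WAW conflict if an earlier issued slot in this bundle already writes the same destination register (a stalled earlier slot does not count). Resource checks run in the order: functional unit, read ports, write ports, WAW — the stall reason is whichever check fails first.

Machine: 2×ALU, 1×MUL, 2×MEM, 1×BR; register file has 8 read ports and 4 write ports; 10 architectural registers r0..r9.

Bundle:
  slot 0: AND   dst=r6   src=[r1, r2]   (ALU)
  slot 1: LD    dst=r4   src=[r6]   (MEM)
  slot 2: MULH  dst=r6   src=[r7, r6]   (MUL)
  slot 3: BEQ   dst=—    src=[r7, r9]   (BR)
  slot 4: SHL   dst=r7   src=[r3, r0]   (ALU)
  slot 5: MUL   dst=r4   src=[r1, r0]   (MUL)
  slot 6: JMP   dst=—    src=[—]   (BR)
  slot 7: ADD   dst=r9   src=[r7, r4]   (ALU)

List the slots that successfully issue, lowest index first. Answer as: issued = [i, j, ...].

#0 ALU src=r1,r2 dispatched  <A:1 Mu:1 Ld:2 B:1 rd:6 wr:3>
#1 MEM src=r6 dispatched  <A:1 Mu:1 Ld:1 B:1 rd:5 wr:2>
#2 MUL src=r7,r6 held:WAW  <A:1 Mu:1 Ld:1 B:1 rd:5 wr:2>
#3 BR src=r7,r9 dispatched  <A:1 Mu:1 Ld:1 B:0 rd:3 wr:2>
#4 ALU src=r3,r0 dispatched  <A:0 Mu:1 Ld:1 B:0 rd:1 wr:1>
#5 MUL src=r1,r0 held:RD_PORT  <A:0 Mu:1 Ld:1 B:0 rd:1 wr:1>
#6 BR src=- held:FU  <A:0 Mu:1 Ld:1 B:0 rd:1 wr:1>
#7 ALU src=r7,r4 held:FU  <A:0 Mu:1 Ld:1 B:0 rd:1 wr:1>

issued = [0, 1, 3, 4]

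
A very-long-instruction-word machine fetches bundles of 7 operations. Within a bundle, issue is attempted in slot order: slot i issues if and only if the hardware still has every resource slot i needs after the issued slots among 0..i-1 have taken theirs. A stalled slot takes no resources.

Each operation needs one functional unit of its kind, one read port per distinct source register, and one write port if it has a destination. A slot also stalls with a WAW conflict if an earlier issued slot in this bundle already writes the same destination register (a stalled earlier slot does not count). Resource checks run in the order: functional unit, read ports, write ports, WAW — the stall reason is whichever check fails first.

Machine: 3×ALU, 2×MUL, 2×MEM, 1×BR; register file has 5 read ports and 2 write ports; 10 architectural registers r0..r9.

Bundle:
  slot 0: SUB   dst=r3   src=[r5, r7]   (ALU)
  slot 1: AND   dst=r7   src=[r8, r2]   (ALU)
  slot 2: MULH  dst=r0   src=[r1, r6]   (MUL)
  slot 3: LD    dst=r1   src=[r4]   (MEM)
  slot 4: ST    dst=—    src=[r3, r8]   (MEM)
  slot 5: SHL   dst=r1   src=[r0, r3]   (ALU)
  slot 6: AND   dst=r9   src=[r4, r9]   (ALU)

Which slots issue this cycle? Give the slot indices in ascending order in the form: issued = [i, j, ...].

issued = [0, 1]

slot 0 (ALU): ISSUE — free A2,Mu2,Ld2,B1 rp3 wp1
slot 1 (ALU): ISSUE — free A1,Mu2,Ld2,B1 rp1 wp0
slot 2 (MUL): stall RD_PORT — free A1,Mu2,Ld2,B1 rp1 wp0
slot 3 (MEM): stall WR_PORT — free A1,Mu2,Ld2,B1 rp1 wp0
slot 4 (MEM): stall RD_PORT — free A1,Mu2,Ld2,B1 rp1 wp0
slot 5 (ALU): stall RD_PORT — free A1,Mu2,Ld2,B1 rp1 wp0
slot 6 (ALU): stall RD_PORT — free A1,Mu2,Ld2,B1 rp1 wp0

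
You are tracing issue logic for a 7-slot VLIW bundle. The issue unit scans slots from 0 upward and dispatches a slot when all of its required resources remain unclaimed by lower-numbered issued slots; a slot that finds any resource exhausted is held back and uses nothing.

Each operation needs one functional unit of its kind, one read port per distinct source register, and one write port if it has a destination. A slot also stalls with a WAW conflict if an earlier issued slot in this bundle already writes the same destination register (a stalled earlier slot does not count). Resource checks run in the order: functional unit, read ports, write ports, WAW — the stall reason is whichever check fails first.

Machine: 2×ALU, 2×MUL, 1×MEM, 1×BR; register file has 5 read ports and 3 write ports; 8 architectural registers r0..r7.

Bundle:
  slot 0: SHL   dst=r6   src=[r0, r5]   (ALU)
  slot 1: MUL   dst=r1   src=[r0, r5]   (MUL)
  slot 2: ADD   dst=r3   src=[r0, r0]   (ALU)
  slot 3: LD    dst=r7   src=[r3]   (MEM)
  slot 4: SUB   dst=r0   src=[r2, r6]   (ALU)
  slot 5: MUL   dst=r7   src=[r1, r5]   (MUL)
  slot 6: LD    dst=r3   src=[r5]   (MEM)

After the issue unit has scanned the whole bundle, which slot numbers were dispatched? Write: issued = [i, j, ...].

  0. ALU→r6 ⇒ go  {1A/2Mu/1Ld/1B | 3r 2w}
  1. MUL→r1 ⇒ go  {1A/1Mu/1Ld/1B | 1r 1w}
  2. ALU→r3 ⇒ go  {0A/1Mu/1Ld/1B | 0r 0w}
  3. MEM→r7 ⇒ no(RD_PORT)  {0A/1Mu/1Ld/1B | 0r 0w}
  4. ALU→r0 ⇒ no(FU)  {0A/1Mu/1Ld/1B | 0r 0w}
  5. MUL→r7 ⇒ no(RD_PORT)  {0A/1Mu/1Ld/1B | 0r 0w}
  6. MEM→r3 ⇒ no(RD_PORT)  {0A/1Mu/1Ld/1B | 0r 0w}

issued = [0, 1, 2]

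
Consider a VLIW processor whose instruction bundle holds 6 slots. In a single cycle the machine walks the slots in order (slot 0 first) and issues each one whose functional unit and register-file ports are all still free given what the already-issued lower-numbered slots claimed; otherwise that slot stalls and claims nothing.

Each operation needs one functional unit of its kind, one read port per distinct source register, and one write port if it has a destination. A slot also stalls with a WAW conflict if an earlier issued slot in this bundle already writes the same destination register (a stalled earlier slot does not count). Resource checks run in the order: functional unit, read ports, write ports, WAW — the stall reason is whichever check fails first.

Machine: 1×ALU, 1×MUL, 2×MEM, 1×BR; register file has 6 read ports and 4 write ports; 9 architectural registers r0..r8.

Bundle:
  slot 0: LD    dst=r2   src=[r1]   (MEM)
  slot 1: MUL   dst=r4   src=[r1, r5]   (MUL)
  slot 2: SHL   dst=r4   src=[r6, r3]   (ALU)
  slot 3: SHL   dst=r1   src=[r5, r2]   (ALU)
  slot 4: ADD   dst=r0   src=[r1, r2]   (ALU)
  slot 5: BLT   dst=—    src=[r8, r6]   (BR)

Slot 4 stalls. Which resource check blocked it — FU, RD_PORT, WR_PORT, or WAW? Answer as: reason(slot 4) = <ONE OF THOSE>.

reason(slot 4) = FU

#0 MEM src=r1 dispatched  <A:1 Mu:1 Ld:1 B:1 rd:5 wr:3>
#1 MUL src=r1,r5 dispatched  <A:1 Mu:0 Ld:1 B:1 rd:3 wr:2>
#2 ALU src=r6,r3 held:WAW  <A:1 Mu:0 Ld:1 B:1 rd:3 wr:2>
#3 ALU src=r5,r2 dispatched  <A:0 Mu:0 Ld:1 B:1 rd:1 wr:1>
#4 ALU src=r1,r2 held:FU  <A:0 Mu:0 Ld:1 B:1 rd:1 wr:1>
#5 BR src=r8,r6 held:RD_PORT  <A:0 Mu:0 Ld:1 B:1 rd:1 wr:1>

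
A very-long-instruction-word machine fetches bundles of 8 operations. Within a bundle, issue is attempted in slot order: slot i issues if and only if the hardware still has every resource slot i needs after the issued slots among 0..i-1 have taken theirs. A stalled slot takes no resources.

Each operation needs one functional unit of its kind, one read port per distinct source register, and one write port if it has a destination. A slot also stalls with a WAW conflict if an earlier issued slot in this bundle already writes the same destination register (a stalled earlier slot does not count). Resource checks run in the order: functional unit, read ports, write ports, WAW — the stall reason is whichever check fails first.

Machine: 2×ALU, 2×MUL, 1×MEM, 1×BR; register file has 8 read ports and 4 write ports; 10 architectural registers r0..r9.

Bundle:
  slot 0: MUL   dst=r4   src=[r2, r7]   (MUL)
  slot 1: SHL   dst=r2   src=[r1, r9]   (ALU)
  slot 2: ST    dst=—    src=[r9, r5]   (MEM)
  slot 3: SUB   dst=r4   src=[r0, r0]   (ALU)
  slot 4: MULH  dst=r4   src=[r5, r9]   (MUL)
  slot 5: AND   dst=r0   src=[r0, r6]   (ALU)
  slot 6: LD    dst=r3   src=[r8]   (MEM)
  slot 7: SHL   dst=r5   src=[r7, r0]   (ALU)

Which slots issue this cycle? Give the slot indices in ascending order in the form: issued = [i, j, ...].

issued = [0, 1, 2, 5]

(0) want 1×MUL +2rd +1wr — yes → AL2|MU1|ME1|BR1|rd6|wr3
(1) want 1×ALU +2rd +1wr — yes → AL1|MU1|ME1|BR1|rd4|wr2
(2) want 1×MEM +2rd +0wr — yes → AL1|MU1|ME0|BR1|rd2|wr2
(3) want 1×ALU +1rd +1wr — WAW → AL1|MU1|ME0|BR1|rd2|wr2
(4) want 1×MUL +2rd +1wr — WAW → AL1|MU1|ME0|BR1|rd2|wr2
(5) want 1×ALU +2rd +1wr — yes → AL0|MU1|ME0|BR1|rd0|wr1
(6) want 1×MEM +1rd +1wr — FU → AL0|MU1|ME0|BR1|rd0|wr1
(7) want 1×ALU +2rd +1wr — FU → AL0|MU1|ME0|BR1|rd0|wr1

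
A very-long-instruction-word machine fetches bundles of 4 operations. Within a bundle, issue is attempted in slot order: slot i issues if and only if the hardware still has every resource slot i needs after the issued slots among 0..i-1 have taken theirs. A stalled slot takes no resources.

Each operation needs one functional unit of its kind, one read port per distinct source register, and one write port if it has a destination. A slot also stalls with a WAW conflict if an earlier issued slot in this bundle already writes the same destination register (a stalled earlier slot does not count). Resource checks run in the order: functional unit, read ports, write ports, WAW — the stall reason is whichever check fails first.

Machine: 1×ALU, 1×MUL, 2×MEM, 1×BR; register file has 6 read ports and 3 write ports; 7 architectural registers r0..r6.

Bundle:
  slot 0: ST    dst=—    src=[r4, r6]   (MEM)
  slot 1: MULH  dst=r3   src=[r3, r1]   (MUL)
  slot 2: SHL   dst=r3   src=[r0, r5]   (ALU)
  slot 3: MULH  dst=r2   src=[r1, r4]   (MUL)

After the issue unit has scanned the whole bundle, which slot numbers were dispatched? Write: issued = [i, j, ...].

  0. MEM ⇒ go  {1A/1Mu/1Ld/1B | 4r 3w}
  1. MUL→r3 ⇒ go  {1A/0Mu/1Ld/1B | 2r 2w}
  2. ALU→r3 ⇒ no(WAW)  {1A/0Mu/1Ld/1B | 2r 2w}
  3. MUL→r2 ⇒ no(FU)  {1A/0Mu/1Ld/1B | 2r 2w}

issued = [0, 1]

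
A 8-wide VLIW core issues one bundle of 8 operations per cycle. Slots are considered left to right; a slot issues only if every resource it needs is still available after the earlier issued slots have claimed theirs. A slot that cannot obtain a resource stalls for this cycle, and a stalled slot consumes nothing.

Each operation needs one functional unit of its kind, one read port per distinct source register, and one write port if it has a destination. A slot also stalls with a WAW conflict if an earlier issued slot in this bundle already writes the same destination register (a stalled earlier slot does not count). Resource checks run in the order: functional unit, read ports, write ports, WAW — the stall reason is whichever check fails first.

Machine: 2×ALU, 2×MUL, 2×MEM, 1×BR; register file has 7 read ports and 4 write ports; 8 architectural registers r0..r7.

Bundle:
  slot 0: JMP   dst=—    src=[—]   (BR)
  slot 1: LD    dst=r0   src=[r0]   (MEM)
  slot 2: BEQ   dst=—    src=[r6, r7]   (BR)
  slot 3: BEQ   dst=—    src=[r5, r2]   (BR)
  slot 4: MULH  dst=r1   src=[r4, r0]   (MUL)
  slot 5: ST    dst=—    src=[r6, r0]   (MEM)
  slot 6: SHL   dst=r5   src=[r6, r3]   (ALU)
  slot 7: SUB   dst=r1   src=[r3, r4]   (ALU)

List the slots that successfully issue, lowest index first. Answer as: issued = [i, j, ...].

issued = [0, 1, 4, 5, 6]

#0 BR src=- dispatched  <A:2 Mu:2 Ld:2 B:0 rd:7 wr:4>
#1 MEM src=r0 dispatched  <A:2 Mu:2 Ld:1 B:0 rd:6 wr:3>
#2 BR src=r6,r7 held:FU  <A:2 Mu:2 Ld:1 B:0 rd:6 wr:3>
#3 BR src=r5,r2 held:FU  <A:2 Mu:2 Ld:1 B:0 rd:6 wr:3>
#4 MUL src=r4,r0 dispatched  <A:2 Mu:1 Ld:1 B:0 rd:4 wr:2>
#5 MEM src=r6,r0 dispatched  <A:2 Mu:1 Ld:0 B:0 rd:2 wr:2>
#6 ALU src=r6,r3 dispatched  <A:1 Mu:1 Ld:0 B:0 rd:0 wr:1>
#7 ALU src=r3,r4 held:RD_PORT  <A:1 Mu:1 Ld:0 B:0 rd:0 wr:1>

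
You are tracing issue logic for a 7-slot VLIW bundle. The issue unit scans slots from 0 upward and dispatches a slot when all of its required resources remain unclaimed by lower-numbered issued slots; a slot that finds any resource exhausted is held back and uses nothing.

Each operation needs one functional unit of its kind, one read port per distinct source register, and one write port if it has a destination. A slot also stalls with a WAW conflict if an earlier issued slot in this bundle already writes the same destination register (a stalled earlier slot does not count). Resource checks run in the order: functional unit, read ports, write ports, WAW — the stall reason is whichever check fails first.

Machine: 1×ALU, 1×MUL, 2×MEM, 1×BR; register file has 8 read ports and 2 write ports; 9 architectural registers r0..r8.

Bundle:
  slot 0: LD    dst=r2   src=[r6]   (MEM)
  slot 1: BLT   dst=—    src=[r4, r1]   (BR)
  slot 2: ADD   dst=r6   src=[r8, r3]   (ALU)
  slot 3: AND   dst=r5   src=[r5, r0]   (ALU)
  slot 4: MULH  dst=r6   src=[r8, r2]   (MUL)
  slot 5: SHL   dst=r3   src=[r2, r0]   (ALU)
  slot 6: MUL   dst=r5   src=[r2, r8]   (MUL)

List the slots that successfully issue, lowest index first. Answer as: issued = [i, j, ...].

issued = [0, 1, 2]

(0) want 1×MEM +1rd +1wr — yes → AL1|MU1|ME1|BR1|rd7|wr1
(1) want 1×BR +2rd +0wr — yes → AL1|MU1|ME1|BR0|rd5|wr1
(2) want 1×ALU +2rd +1wr — yes → AL0|MU1|ME1|BR0|rd3|wr0
(3) want 1×ALU +2rd +1wr — FU → AL0|MU1|ME1|BR0|rd3|wr0
(4) want 1×MUL +2rd +1wr — WR_PORT → AL0|MU1|ME1|BR0|rd3|wr0
(5) want 1×ALU +2rd +1wr — FU → AL0|MU1|ME1|BR0|rd3|wr0
(6) want 1×MUL +2rd +1wr — WR_PORT → AL0|MU1|ME1|BR0|rd3|wr0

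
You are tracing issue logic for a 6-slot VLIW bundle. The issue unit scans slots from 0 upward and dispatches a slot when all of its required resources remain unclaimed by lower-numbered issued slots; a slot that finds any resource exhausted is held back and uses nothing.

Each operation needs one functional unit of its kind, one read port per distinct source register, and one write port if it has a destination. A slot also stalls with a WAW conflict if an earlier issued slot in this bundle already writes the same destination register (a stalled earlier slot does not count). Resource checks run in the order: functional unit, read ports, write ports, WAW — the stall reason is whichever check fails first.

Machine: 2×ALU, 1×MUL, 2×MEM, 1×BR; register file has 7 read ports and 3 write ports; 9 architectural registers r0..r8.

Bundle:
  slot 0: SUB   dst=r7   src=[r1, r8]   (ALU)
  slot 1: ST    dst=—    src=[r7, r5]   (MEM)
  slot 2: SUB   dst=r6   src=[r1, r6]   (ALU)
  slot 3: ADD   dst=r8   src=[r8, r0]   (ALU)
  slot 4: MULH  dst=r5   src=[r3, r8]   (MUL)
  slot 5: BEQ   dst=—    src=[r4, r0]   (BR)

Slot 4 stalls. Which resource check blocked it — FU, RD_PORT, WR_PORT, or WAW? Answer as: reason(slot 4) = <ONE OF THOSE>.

[0] ALU needs rd=2 wr=1: ok; after: ALU=1 MUL=1 MEM=2 BR=1, R=5, W=2
[1] MEM needs rd=2 wr=0: ok; after: ALU=1 MUL=1 MEM=1 BR=1, R=3, W=2
[2] ALU needs rd=2 wr=1: ok; after: ALU=0 MUL=1 MEM=1 BR=1, R=1, W=1
[3] ALU needs rd=2 wr=1: FU; after: ALU=0 MUL=1 MEM=1 BR=1, R=1, W=1
[4] MUL needs rd=2 wr=1: RD_PORT; after: ALU=0 MUL=1 MEM=1 BR=1, R=1, W=1
[5] BR needs rd=2 wr=0: RD_PORT; after: ALU=0 MUL=1 MEM=1 BR=1, R=1, W=1

reason(slot 4) = RD_PORT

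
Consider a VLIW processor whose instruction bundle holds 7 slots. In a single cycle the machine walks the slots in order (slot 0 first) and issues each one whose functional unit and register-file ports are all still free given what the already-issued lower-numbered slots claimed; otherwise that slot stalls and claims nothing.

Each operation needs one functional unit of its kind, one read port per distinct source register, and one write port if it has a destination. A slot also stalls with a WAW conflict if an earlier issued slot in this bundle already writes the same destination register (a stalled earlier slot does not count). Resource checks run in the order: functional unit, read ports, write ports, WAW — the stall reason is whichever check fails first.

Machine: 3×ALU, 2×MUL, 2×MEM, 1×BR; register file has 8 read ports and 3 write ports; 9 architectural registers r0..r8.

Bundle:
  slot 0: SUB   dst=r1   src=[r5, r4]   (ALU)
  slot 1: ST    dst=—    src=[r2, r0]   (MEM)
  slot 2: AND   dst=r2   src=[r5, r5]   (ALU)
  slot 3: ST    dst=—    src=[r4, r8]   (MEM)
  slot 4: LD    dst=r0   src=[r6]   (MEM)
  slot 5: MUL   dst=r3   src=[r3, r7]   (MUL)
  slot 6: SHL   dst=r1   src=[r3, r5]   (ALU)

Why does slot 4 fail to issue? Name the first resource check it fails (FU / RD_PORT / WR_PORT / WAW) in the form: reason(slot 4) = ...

(0) want 1×ALU +2rd +1wr — yes → AL2|MU2|ME2|BR1|rd6|wr2
(1) want 1×MEM +2rd +0wr — yes → AL2|MU2|ME1|BR1|rd4|wr2
(2) want 1×ALU +1rd +1wr — yes → AL1|MU2|ME1|BR1|rd3|wr1
(3) want 1×MEM +2rd +0wr — yes → AL1|MU2|ME0|BR1|rd1|wr1
(4) want 1×MEM +1rd +1wr — FU → AL1|MU2|ME0|BR1|rd1|wr1
(5) want 1×MUL +2rd +1wr — RD_PORT → AL1|MU2|ME0|BR1|rd1|wr1
(6) want 1×ALU +2rd +1wr — RD_PORT → AL1|MU2|ME0|BR1|rd1|wr1

reason(slot 4) = FU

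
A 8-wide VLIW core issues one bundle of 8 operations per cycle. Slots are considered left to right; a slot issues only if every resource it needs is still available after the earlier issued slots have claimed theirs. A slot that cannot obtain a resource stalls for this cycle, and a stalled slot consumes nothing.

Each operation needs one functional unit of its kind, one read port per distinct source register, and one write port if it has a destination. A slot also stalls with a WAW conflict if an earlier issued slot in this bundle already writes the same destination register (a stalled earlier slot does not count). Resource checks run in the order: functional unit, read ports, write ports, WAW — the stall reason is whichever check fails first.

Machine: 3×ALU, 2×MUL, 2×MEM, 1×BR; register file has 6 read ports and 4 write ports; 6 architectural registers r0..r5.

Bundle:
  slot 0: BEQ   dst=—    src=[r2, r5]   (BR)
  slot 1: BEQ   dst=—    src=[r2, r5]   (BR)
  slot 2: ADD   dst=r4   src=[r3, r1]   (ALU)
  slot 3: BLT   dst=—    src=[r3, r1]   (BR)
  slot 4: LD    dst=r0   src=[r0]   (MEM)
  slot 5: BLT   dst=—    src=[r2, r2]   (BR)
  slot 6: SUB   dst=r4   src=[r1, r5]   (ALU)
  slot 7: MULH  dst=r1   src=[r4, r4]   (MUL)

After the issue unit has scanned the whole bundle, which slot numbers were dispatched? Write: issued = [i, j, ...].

issued = [0, 2, 4, 7]

#0 BR src=r2,r5 dispatched  <A:3 Mu:2 Ld:2 B:0 rd:4 wr:4>
#1 BR src=r2,r5 held:FU  <A:3 Mu:2 Ld:2 B:0 rd:4 wr:4>
#2 ALU src=r3,r1 dispatched  <A:2 Mu:2 Ld:2 B:0 rd:2 wr:3>
#3 BR src=r3,r1 held:FU  <A:2 Mu:2 Ld:2 B:0 rd:2 wr:3>
#4 MEM src=r0 dispatched  <A:2 Mu:2 Ld:1 B:0 rd:1 wr:2>
#5 BR src=r2,r2 held:FU  <A:2 Mu:2 Ld:1 B:0 rd:1 wr:2>
#6 ALU src=r1,r5 held:RD_PORT  <A:2 Mu:2 Ld:1 B:0 rd:1 wr:2>
#7 MUL src=r4,r4 dispatched  <A:2 Mu:1 Ld:1 B:0 rd:0 wr:1>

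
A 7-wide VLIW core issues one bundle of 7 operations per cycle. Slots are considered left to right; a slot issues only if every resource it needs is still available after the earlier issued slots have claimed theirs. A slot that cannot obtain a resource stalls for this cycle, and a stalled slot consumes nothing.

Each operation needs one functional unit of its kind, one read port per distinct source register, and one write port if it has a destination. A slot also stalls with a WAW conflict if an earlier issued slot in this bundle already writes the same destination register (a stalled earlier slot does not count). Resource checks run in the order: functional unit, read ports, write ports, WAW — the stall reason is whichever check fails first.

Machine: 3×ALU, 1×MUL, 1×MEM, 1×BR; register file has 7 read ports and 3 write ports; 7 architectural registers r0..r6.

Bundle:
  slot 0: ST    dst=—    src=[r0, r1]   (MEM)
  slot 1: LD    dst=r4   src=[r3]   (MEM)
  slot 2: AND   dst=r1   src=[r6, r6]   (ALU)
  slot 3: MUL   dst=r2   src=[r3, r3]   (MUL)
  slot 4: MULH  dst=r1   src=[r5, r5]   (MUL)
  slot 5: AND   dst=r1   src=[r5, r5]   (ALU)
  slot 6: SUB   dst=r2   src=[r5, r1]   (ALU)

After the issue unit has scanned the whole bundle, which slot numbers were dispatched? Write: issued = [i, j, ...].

issued = [0, 2, 3]

  0. MEM ⇒ go  {3A/1Mu/0Ld/1B | 5r 3w}
  1. MEM→r4 ⇒ no(FU)  {3A/1Mu/0Ld/1B | 5r 3w}
  2. ALU→r1 ⇒ go  {2A/1Mu/0Ld/1B | 4r 2w}
  3. MUL→r2 ⇒ go  {2A/0Mu/0Ld/1B | 3r 1w}
  4. MUL→r1 ⇒ no(FU)  {2A/0Mu/0Ld/1B | 3r 1w}
  5. ALU→r1 ⇒ no(WAW)  {2A/0Mu/0Ld/1B | 3r 1w}
  6. ALU→r2 ⇒ no(WAW)  {2A/0Mu/0Ld/1B | 3r 1w}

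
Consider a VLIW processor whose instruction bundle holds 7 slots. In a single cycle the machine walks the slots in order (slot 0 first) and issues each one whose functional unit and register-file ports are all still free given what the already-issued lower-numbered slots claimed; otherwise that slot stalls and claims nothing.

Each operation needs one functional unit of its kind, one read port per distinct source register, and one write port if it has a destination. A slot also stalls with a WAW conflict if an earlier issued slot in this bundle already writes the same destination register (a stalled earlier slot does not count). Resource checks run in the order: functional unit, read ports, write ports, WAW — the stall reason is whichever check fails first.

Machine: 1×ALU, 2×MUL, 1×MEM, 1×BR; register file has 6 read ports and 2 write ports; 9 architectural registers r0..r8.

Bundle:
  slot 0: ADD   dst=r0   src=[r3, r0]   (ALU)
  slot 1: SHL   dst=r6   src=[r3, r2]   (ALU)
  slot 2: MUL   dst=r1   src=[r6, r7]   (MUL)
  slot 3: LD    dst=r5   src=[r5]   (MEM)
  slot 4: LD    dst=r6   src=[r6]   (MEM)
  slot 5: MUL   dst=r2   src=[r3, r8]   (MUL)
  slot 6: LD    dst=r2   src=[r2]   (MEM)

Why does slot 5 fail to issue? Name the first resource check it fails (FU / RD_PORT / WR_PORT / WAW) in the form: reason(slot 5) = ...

reason(slot 5) = WR_PORT

#0 ALU src=r3,r0 dispatched  <A:0 Mu:2 Ld:1 B:1 rd:4 wr:1>
#1 ALU src=r3,r2 held:FU  <A:0 Mu:2 Ld:1 B:1 rd:4 wr:1>
#2 MUL src=r6,r7 dispatched  <A:0 Mu:1 Ld:1 B:1 rd:2 wr:0>
#3 MEM src=r5 held:WR_PORT  <A:0 Mu:1 Ld:1 B:1 rd:2 wr:0>
#4 MEM src=r6 held:WR_PORT  <A:0 Mu:1 Ld:1 B:1 rd:2 wr:0>
#5 MUL src=r3,r8 held:WR_PORT  <A:0 Mu:1 Ld:1 B:1 rd:2 wr:0>
#6 MEM src=r2 held:WR_PORT  <A:0 Mu:1 Ld:1 B:1 rd:2 wr:0>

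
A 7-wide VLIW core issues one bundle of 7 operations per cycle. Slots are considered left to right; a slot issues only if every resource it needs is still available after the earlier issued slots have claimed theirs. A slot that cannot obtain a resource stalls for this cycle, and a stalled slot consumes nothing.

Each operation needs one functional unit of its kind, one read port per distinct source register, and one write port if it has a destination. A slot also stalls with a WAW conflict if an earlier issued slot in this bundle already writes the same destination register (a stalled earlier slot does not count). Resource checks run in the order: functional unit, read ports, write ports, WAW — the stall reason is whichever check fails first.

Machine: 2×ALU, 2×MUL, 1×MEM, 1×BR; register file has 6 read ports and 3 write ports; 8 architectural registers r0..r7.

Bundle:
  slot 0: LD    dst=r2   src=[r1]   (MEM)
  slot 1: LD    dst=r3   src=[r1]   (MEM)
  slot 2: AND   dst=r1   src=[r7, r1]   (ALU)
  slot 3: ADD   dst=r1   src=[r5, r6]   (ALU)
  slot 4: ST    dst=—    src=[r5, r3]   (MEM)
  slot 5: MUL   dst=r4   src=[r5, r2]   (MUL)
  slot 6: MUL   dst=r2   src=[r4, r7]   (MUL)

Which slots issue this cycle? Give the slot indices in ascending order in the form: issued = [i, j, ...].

issued = [0, 2, 5]

  0. MEM→r2 ⇒ go  {2A/2Mu/0Ld/1B | 5r 2w}
  1. MEM→r3 ⇒ no(FU)  {2A/2Mu/0Ld/1B | 5r 2w}
  2. ALU→r1 ⇒ go  {1A/2Mu/0Ld/1B | 3r 1w}
  3. ALU→r1 ⇒ no(WAW)  {1A/2Mu/0Ld/1B | 3r 1w}
  4. MEM ⇒ no(FU)  {1A/2Mu/0Ld/1B | 3r 1w}
  5. MUL→r4 ⇒ go  {1A/1Mu/0Ld/1B | 1r 0w}
  6. MUL→r2 ⇒ no(RD_PORT)  {1A/1Mu/0Ld/1B | 1r 0w}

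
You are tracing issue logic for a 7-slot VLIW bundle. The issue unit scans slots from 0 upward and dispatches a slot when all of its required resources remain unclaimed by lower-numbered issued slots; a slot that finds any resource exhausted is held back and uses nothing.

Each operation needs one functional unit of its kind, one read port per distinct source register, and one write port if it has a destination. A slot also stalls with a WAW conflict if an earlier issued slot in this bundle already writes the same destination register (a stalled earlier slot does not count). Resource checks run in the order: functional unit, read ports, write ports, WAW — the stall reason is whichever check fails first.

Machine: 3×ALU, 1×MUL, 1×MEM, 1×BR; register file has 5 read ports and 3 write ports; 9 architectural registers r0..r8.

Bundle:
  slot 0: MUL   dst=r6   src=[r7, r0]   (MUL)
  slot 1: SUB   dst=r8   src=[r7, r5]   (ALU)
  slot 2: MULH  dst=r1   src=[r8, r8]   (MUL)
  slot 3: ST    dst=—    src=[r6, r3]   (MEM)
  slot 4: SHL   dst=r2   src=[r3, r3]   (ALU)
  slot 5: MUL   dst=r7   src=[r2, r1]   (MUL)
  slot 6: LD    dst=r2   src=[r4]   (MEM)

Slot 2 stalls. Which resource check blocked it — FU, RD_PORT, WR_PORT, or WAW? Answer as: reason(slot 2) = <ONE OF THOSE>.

reason(slot 2) = FU

[0] MUL needs rd=2 wr=1: ok; after: ALU=3 MUL=0 MEM=1 BR=1, R=3, W=2
[1] ALU needs rd=2 wr=1: ok; after: ALU=2 MUL=0 MEM=1 BR=1, R=1, W=1
[2] MUL needs rd=1 wr=1: FU; after: ALU=2 MUL=0 MEM=1 BR=1, R=1, W=1
[3] MEM needs rd=2 wr=0: RD_PORT; after: ALU=2 MUL=0 MEM=1 BR=1, R=1, W=1
[4] ALU needs rd=1 wr=1: ok; after: ALU=1 MUL=0 MEM=1 BR=1, R=0, W=0
[5] MUL needs rd=2 wr=1: FU; after: ALU=1 MUL=0 MEM=1 BR=1, R=0, W=0
[6] MEM needs rd=1 wr=1: RD_PORT; after: ALU=1 MUL=0 MEM=1 BR=1, R=0, W=0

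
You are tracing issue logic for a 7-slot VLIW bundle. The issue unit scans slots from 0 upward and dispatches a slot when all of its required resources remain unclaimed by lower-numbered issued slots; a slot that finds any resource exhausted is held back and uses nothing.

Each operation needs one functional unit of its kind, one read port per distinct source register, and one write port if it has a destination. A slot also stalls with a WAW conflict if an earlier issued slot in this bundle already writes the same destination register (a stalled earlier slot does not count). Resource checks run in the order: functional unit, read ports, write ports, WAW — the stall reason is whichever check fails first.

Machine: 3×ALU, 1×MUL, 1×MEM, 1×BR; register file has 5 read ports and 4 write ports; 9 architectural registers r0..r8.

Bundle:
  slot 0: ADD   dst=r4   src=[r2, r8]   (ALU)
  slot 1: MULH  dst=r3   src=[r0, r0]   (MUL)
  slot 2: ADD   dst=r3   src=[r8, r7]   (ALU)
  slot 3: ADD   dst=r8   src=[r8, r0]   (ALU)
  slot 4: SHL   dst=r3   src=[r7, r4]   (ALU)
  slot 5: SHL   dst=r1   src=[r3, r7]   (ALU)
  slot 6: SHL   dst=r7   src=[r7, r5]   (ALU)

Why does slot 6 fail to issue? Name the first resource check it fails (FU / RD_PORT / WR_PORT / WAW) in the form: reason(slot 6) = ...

reason(slot 6) = RD_PORT

#0 ALU src=r2,r8 dispatched  <A:2 Mu:1 Ld:1 B:1 rd:3 wr:3>
#1 MUL src=r0,r0 dispatched  <A:2 Mu:0 Ld:1 B:1 rd:2 wr:2>
#2 ALU src=r8,r7 held:WAW  <A:2 Mu:0 Ld:1 B:1 rd:2 wr:2>
#3 ALU src=r8,r0 dispatched  <A:1 Mu:0 Ld:1 B:1 rd:0 wr:1>
#4 ALU src=r7,r4 held:RD_PORT  <A:1 Mu:0 Ld:1 B:1 rd:0 wr:1>
#5 ALU src=r3,r7 held:RD_PORT  <A:1 Mu:0 Ld:1 B:1 rd:0 wr:1>
#6 ALU src=r7,r5 held:RD_PORT  <A:1 Mu:0 Ld:1 B:1 rd:0 wr:1>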